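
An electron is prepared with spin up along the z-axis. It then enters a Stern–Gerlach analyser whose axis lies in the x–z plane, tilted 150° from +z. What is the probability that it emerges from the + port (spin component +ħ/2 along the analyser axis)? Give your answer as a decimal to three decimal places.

0.067

For spin-½, the probability of finding spin-up along an axis at angle θ to the initial spin direction is cos²(θ/2); spin-down is sin²(θ/2).
θ = 150°, so P = cos²(75°) ≈ 0.067.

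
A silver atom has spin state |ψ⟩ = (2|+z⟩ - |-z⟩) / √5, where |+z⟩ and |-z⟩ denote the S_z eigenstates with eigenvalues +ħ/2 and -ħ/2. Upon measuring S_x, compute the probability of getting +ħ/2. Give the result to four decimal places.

0.1000

|+x⟩ = (|+z⟩ + |-z⟩)/√2, so ⟨+x|ψ⟩ = (1) / (√2·√5).
P = |1|² / 10 = 1/10.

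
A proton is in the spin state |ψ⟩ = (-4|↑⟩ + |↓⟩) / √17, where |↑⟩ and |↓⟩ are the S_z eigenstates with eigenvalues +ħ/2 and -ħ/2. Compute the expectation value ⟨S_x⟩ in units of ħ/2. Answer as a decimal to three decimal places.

⟨σ_x⟩ = 2 Re(a* b)/(|a|²+|b|²) with a = -4, b = 1.
a* b = -4, so ⟨σ_x⟩ = -8/17.
⟨S_x⟩ = (ħ/2)·⟨σ_x⟩.

-0.471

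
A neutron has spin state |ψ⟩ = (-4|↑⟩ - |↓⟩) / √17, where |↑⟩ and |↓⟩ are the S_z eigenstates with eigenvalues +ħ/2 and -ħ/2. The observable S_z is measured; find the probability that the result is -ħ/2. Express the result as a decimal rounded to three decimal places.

0.059

The -ħ/2 outcome corresponds to |↓⟩. Its amplitude in |ψ⟩ is -1/√17.
P = |-1|² / 17 = 1/17.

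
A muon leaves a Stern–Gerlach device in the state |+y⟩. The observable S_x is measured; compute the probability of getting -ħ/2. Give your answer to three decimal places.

0.500

In the S_z basis, |+y⟩ = (|+z⟩ + i|-z⟩)/√2 and |-x⟩ = (|+z⟩ - |-z⟩)/√2.
|⟨-x|+y⟩|² = 1/2.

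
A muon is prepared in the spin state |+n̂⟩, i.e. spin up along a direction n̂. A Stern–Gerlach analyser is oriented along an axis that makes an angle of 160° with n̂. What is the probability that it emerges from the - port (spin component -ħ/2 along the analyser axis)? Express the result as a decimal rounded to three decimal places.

For spin-½, the probability of finding spin-up along an axis at angle θ to the initial spin direction is cos²(θ/2); spin-down is sin²(θ/2).
θ = 160°, so P = sin²(80°) ≈ 0.970.

0.970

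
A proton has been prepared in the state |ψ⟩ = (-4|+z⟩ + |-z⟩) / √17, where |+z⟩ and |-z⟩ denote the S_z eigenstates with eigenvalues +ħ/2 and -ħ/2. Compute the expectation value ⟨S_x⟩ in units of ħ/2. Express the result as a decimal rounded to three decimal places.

⟨σ_x⟩ = 2 Re(a* b)/(|a|²+|b|²) with a = -4, b = 1.
a* b = -4, so ⟨σ_x⟩ = -8/17.
⟨S_x⟩ = (ħ/2)·⟨σ_x⟩.

-0.471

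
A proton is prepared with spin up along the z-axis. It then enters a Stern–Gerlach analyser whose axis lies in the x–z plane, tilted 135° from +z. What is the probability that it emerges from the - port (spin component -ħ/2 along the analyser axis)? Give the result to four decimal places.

For spin-½, the probability of finding spin-up along an axis at angle θ to the initial spin direction is cos²(θ/2); spin-down is sin²(θ/2).
θ = 135°, so P = sin²(67.5°) ≈ 0.8536.

0.8536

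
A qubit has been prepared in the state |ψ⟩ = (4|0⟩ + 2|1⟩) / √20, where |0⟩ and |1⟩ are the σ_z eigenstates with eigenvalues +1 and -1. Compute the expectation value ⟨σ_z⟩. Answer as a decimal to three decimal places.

0.600

⟨σ_z⟩ = |a|² - |b|² divided by |a|²+|b|², with a, b the |0⟩, |1⟩ amplitudes.
= (16 - 4)/20 = 12/20.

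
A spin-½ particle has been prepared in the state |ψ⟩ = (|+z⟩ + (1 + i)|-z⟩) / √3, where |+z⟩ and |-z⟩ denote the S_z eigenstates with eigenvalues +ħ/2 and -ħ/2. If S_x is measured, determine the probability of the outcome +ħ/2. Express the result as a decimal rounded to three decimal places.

|+x⟩ = (|+z⟩ + |-z⟩)/√2, so ⟨+x|ψ⟩ = (2 + i) / (√2·√3).
P = |2 + i|² / 6 = 5/6.

0.833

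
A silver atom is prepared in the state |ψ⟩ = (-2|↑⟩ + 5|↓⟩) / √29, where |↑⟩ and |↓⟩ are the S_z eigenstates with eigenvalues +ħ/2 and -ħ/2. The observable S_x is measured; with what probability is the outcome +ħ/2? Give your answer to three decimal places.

0.155

|+x⟩ = (|↑⟩ + |↓⟩)/√2, so ⟨+x|ψ⟩ = (3) / (√2·√29).
P = |3|² / 58 = 9/58.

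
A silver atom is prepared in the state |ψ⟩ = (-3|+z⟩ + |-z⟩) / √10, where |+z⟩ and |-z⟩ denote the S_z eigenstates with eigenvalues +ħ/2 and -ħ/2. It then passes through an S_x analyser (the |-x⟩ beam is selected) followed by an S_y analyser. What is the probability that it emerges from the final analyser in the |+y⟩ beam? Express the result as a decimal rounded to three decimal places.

0.400

First analyser (S_x): P(|-x⟩) = |⟨-x|ψ⟩|² = 16/20.
After stage 1 the state is |-x⟩; P(|+y⟩) = |⟨+y|-x⟩|² = 1/2.
Joint probability = 16/20 × 1/2 = 0.400.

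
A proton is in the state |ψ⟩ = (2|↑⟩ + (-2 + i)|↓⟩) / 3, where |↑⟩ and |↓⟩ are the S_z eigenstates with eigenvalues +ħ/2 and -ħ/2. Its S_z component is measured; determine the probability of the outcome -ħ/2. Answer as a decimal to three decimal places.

0.556

The -ħ/2 outcome corresponds to |↓⟩. Its amplitude in |ψ⟩ is (-2 + i)/3.
P = |-2 + i|² / 9 = 5/9.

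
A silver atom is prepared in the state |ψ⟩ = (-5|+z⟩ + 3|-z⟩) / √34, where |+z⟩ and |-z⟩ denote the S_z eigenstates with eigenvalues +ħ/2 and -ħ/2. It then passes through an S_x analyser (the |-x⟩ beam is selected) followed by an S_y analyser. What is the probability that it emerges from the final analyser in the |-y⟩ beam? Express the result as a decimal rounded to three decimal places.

First analyser (S_x): P(|-x⟩) = |⟨-x|ψ⟩|² = 64/68.
After stage 1 the state is |-x⟩; P(|-y⟩) = |⟨-y|-x⟩|² = 1/2.
Joint probability = 64/68 × 1/2 = 0.471.

0.471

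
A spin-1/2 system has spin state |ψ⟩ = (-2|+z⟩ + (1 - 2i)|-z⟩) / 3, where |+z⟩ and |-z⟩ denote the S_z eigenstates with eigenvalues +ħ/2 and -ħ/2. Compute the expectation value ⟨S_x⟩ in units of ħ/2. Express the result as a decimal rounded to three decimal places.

⟨σ_x⟩ = 2 Re(a* b)/(|a|²+|b|²) with a = -2, b = (1 - 2i).
a* b = (-2 + 4i), so ⟨σ_x⟩ = -4/9.
⟨S_x⟩ = (ħ/2)·⟨σ_x⟩.

-0.444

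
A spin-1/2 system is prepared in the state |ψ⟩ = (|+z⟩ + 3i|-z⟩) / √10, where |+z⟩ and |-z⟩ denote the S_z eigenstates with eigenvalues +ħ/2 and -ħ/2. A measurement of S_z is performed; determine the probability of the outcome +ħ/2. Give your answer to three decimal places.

The +ħ/2 outcome corresponds to |+z⟩. Its amplitude in |ψ⟩ is 1/√10.
P = |1|² / 10 = 1/10.

0.100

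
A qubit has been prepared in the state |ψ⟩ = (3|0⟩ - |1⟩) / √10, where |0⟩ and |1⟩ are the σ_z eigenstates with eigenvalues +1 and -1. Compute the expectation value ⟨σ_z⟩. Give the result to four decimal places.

⟨σ_z⟩ = |a|² - |b|² divided by |a|²+|b|², with a, b the |0⟩, |1⟩ amplitudes.
= (9 - 1)/10 = 8/10.

0.8000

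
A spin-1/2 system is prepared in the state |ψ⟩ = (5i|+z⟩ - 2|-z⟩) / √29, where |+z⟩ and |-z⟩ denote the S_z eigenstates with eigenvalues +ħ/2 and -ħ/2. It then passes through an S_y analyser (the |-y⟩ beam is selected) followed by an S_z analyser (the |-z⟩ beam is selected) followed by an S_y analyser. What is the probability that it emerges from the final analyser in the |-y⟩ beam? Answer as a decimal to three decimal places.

First analyser (S_y): P(|-y⟩) = |⟨-y|ψ⟩|² = 9/58.
After stage 1 the state is |-y⟩; P(|-z⟩) = |⟨-z|-y⟩|² = 1/2.
After stage 2 the state is |-z⟩; P(|-y⟩) = |⟨-y|-z⟩|² = 1/2.
Joint probability = 9/58 × 1/2 × 1/2 = 0.039.

0.039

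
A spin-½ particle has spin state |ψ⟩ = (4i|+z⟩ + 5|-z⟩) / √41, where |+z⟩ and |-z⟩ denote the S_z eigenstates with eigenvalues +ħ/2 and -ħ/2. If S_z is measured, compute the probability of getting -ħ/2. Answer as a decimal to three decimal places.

The -ħ/2 outcome corresponds to |-z⟩. Its amplitude in |ψ⟩ is 5/√41.
P = |5|² / 41 = 25/41.

0.610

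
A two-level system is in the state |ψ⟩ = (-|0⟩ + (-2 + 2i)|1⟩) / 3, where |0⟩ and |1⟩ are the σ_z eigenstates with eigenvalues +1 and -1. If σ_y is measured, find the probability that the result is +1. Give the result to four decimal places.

0.2778

|+y⟩ = (|0⟩ + i|1⟩)/√2, so ⟨+y|ψ⟩ = (1 + 2i) / (√2·3).
P = |1 + 2i|² / 18 = 5/18.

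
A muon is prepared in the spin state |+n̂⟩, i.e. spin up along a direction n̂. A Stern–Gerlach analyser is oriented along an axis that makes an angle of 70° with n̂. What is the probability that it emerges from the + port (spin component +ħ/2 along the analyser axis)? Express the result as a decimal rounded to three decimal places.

0.671

For spin-½, the probability of finding spin-up along an axis at angle θ to the initial spin direction is cos²(θ/2); spin-down is sin²(θ/2).
θ = 70°, so P = cos²(35°) ≈ 0.671.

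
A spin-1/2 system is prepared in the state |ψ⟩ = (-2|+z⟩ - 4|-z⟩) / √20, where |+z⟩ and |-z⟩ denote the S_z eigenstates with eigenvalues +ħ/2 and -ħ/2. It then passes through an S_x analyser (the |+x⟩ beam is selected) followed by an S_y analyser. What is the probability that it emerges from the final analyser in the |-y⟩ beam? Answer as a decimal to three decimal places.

First analyser (S_x): P(|+x⟩) = |⟨+x|ψ⟩|² = 36/40.
After stage 1 the state is |+x⟩; P(|-y⟩) = |⟨-y|+x⟩|² = 1/2.
Joint probability = 36/40 × 1/2 = 0.450.

0.450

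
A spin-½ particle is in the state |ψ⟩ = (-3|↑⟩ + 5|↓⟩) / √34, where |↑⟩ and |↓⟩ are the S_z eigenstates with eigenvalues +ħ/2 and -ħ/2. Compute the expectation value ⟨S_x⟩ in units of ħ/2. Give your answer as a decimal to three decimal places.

-0.882

⟨σ_x⟩ = 2 Re(a* b)/(|a|²+|b|²) with a = -3, b = 5.
a* b = -15, so ⟨σ_x⟩ = -30/34.
⟨S_x⟩ = (ħ/2)·⟨σ_x⟩.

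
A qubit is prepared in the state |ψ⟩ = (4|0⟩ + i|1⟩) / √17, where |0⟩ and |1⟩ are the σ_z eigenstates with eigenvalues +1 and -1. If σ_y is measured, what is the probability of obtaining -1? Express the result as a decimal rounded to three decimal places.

0.265

|-y⟩ = (|0⟩ - i|1⟩)/√2, so ⟨-y|ψ⟩ = (3) / (√2·√17).
P = |3|² / 34 = 9/34.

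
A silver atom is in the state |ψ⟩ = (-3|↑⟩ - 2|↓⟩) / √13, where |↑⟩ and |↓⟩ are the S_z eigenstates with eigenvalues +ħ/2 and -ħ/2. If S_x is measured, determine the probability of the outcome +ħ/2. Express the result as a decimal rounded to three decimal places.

0.962

|+x⟩ = (|↑⟩ + |↓⟩)/√2, so ⟨+x|ψ⟩ = (-5) / (√2·√13).
P = |-5|² / 26 = 25/26.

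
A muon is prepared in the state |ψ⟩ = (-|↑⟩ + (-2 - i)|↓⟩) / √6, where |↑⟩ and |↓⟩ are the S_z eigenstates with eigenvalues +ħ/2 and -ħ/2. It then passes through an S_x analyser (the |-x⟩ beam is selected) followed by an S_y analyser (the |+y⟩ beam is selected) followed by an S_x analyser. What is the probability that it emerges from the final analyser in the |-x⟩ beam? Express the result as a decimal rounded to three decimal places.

0.042

First analyser (S_x): P(|-x⟩) = |⟨-x|ψ⟩|² = 2/12.
After stage 1 the state is |-x⟩; P(|+y⟩) = |⟨+y|-x⟩|² = 1/2.
After stage 2 the state is |+y⟩; P(|-x⟩) = |⟨-x|+y⟩|² = 1/2.
Joint probability = 2/12 × 1/2 × 1/2 = 0.042.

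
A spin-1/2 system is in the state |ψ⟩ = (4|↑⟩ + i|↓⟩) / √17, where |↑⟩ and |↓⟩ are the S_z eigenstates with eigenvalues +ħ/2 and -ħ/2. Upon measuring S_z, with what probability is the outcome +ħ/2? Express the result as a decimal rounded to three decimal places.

The +ħ/2 outcome corresponds to |↑⟩. Its amplitude in |ψ⟩ is 4/√17.
P = |4|² / 17 = 16/17.

0.941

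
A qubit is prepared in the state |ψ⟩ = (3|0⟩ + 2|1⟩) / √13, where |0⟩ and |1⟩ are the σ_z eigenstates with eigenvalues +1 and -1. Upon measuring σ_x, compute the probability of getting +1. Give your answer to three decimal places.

0.962

|+x⟩ = (|0⟩ + |1⟩)/√2, so ⟨+x|ψ⟩ = (5) / (√2·√13).
P = |5|² / 26 = 25/26.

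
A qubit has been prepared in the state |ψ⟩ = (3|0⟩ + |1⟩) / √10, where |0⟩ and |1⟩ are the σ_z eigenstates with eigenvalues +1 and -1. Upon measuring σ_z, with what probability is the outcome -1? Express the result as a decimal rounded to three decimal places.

The -1 outcome corresponds to |1⟩. Its amplitude in |ψ⟩ is 1/√10.
P = |1|² / 10 = 1/10.

0.100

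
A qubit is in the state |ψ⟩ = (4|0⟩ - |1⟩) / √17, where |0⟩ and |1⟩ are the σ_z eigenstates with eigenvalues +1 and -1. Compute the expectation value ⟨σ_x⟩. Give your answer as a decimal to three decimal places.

⟨σ_x⟩ = 2 Re(a* b)/(|a|²+|b|²) with a = 4, b = -1.
a* b = -4, so ⟨σ_x⟩ = -8/17.

-0.471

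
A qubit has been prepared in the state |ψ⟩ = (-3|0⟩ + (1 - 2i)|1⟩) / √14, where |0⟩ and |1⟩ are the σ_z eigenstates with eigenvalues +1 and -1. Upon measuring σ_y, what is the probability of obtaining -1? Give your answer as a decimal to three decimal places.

|-y⟩ = (|0⟩ - i|1⟩)/√2, so ⟨-y|ψ⟩ = (-1 + i) / (√2·√14).
P = |-1 + i|² / 28 = 2/28.

0.071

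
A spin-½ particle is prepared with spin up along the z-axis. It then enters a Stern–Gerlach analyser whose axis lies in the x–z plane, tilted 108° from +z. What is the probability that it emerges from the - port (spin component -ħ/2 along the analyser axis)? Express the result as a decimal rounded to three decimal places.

For spin-½, the probability of finding spin-up along an axis at angle θ to the initial spin direction is cos²(θ/2); spin-down is sin²(θ/2).
θ = 108°, so P = sin²(54°) ≈ 0.655.

0.655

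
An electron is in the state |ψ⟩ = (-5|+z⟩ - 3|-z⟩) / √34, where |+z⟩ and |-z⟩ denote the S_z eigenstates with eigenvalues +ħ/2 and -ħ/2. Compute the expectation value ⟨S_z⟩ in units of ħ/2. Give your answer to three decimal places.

0.471

⟨σ_z⟩ = |a|² - |b|² divided by |a|²+|b|², with a, b the |+z⟩, |-z⟩ amplitudes.
= (25 - 9)/34 = 16/34.
⟨S_z⟩ = (ħ/2)·⟨σ_z⟩.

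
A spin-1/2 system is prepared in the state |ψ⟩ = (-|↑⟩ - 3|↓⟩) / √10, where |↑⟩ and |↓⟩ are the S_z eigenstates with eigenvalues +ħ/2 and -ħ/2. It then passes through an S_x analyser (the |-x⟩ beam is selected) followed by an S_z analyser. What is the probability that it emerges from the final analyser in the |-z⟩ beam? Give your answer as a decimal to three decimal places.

First analyser (S_x): P(|-x⟩) = |⟨-x|ψ⟩|² = 4/20.
After stage 1 the state is |-x⟩; P(|-z⟩) = |⟨-z|-x⟩|² = 1/2.
Joint probability = 4/20 × 1/2 = 0.100.

0.100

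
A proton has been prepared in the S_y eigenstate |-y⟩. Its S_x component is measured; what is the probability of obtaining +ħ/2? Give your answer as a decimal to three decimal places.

In the S_z basis, |-y⟩ = (|+z⟩ - i|-z⟩)/√2 and |+x⟩ = (|+z⟩ + |-z⟩)/√2.
|⟨+x|-y⟩|² = 1/2.

0.500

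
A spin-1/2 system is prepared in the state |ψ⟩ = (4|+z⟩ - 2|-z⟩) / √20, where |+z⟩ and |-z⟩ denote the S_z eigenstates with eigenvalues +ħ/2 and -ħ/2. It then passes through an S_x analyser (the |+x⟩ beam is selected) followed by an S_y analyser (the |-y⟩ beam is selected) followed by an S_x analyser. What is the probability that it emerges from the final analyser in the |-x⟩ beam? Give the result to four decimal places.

0.0250

First analyser (S_x): P(|+x⟩) = |⟨+x|ψ⟩|² = 4/40.
After stage 1 the state is |+x⟩; P(|-y⟩) = |⟨-y|+x⟩|² = 1/2.
After stage 2 the state is |-y⟩; P(|-x⟩) = |⟨-x|-y⟩|² = 1/2.
Joint probability = 4/40 × 1/2 × 1/2 = 0.0250.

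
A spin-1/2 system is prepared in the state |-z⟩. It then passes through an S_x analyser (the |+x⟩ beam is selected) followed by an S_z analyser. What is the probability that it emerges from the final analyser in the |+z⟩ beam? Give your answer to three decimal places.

First analyser (S_x): from |-z⟩, P(|+x⟩) = 1/2.
After stage 1 the state is |+x⟩; P(|+z⟩) = |⟨+z|+x⟩|² = 1/2.
Joint probability = 1/2 × 1/2 = 0.250.

0.250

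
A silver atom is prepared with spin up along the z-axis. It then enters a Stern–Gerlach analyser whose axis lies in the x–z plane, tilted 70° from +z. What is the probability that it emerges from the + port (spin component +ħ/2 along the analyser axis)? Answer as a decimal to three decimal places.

For spin-½, the probability of finding spin-up along an axis at angle θ to the initial spin direction is cos²(θ/2); spin-down is sin²(θ/2).
θ = 70°, so P = cos²(35°) ≈ 0.671.

0.671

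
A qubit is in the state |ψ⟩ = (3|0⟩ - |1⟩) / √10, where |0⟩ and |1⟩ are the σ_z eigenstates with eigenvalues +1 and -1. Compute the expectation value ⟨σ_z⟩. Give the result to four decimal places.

⟨σ_z⟩ = |a|² - |b|² divided by |a|²+|b|², with a, b the |0⟩, |1⟩ amplitudes.
= (9 - 1)/10 = 8/10.

0.8000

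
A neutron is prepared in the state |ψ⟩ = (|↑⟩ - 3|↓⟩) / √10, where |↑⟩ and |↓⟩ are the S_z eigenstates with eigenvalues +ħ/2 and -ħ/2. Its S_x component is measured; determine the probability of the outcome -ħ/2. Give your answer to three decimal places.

|-x⟩ = (|↑⟩ - |↓⟩)/√2, so ⟨-x|ψ⟩ = (4) / (√2·√10).
P = |4|² / 20 = 16/20.

0.800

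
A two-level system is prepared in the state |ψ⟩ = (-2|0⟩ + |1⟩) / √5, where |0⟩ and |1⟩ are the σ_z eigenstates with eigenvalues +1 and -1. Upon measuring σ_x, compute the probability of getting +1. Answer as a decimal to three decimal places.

|+x⟩ = (|0⟩ + |1⟩)/√2, so ⟨+x|ψ⟩ = (-1) / (√2·√5).
P = |-1|² / 10 = 1/10.

0.100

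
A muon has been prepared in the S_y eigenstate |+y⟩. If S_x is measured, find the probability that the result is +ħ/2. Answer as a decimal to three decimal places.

In the S_z basis, |+y⟩ = (|↑⟩ + i|↓⟩)/√2 and |+x⟩ = (|↑⟩ + |↓⟩)/√2.
|⟨+x|+y⟩|² = 1/2.

0.500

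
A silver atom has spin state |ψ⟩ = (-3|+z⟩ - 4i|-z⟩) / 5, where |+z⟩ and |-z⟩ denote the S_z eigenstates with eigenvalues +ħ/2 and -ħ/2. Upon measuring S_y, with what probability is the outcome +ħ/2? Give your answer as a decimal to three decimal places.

|+y⟩ = (|+z⟩ + i|-z⟩)/√2, so ⟨+y|ψ⟩ = (-7) / (√2·5).
P = |-7|² / 50 = 49/50.

0.980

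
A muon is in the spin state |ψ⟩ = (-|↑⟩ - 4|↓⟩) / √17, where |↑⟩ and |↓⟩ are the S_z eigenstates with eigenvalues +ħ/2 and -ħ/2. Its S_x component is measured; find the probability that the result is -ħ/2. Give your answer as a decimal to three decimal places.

|-x⟩ = (|↑⟩ - |↓⟩)/√2, so ⟨-x|ψ⟩ = (3) / (√2·√17).
P = |3|² / 34 = 9/34.

0.265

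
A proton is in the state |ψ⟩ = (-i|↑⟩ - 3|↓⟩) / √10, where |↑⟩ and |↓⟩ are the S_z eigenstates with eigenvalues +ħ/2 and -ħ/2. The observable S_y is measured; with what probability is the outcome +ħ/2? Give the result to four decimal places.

|+y⟩ = (|↑⟩ + i|↓⟩)/√2, so ⟨+y|ψ⟩ = (2i) / (√2·√10).
P = |2i|² / 20 = 4/20.

0.2000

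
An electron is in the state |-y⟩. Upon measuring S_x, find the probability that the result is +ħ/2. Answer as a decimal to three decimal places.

0.500

In the S_z basis, |-y⟩ = (|+z⟩ - i|-z⟩)/√2 and |+x⟩ = (|+z⟩ + |-z⟩)/√2.
|⟨+x|-y⟩|² = 1/2.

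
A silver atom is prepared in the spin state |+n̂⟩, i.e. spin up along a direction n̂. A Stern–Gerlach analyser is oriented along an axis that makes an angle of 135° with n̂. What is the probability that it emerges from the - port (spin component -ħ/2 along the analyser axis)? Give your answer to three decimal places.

For spin-½, the probability of finding spin-up along an axis at angle θ to the initial spin direction is cos²(θ/2); spin-down is sin²(θ/2).
θ = 135°, so P = sin²(67.5°) ≈ 0.854.

0.854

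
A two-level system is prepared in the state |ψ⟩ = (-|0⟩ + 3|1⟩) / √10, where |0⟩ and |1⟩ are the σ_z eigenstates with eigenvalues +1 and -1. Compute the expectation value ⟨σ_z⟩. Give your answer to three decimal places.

⟨σ_z⟩ = |a|² - |b|² divided by |a|²+|b|², with a, b the |0⟩, |1⟩ amplitudes.
= (1 - 9)/10 = -8/10.

-0.800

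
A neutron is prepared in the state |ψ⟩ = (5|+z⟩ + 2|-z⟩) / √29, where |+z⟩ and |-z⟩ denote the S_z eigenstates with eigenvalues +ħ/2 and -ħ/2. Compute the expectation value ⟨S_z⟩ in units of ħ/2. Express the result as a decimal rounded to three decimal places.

0.724

⟨σ_z⟩ = |a|² - |b|² divided by |a|²+|b|², with a, b the |+z⟩, |-z⟩ amplitudes.
= (25 - 4)/29 = 21/29.
⟨S_z⟩ = (ħ/2)·⟨σ_z⟩.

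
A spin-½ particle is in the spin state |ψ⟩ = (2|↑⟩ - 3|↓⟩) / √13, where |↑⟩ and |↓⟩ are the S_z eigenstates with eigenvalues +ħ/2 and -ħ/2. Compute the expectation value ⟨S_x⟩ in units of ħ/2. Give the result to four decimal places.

⟨σ_x⟩ = 2 Re(a* b)/(|a|²+|b|²) with a = 2, b = -3.
a* b = -6, so ⟨σ_x⟩ = -12/13.
⟨S_x⟩ = (ħ/2)·⟨σ_x⟩.

-0.9231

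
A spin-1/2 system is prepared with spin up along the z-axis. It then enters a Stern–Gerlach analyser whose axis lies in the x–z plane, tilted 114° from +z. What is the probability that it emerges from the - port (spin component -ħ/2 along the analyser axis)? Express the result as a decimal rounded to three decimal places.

For spin-½, the probability of finding spin-up along an axis at angle θ to the initial spin direction is cos²(θ/2); spin-down is sin²(θ/2).
θ = 114°, so P = sin²(57°) ≈ 0.703.

0.703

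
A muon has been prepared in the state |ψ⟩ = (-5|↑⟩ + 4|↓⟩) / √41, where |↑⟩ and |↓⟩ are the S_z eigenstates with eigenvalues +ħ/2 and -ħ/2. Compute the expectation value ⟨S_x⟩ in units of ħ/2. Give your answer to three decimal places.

-0.976

⟨σ_x⟩ = 2 Re(a* b)/(|a|²+|b|²) with a = -5, b = 4.
a* b = -20, so ⟨σ_x⟩ = -40/41.
⟨S_x⟩ = (ħ/2)·⟨σ_x⟩.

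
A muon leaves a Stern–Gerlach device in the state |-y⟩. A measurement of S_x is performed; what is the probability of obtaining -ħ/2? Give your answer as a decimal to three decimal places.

In the S_z basis, |-y⟩ = (|+z⟩ - i|-z⟩)/√2 and |-x⟩ = (|+z⟩ - |-z⟩)/√2.
|⟨-x|-y⟩|² = 1/2.

0.500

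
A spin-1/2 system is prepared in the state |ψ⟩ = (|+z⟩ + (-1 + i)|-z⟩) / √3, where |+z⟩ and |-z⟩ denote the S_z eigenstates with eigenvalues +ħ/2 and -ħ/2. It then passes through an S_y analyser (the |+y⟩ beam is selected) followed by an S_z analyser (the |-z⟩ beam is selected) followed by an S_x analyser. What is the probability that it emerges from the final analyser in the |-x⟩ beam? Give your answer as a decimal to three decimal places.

0.208

First analyser (S_y): P(|+y⟩) = |⟨+y|ψ⟩|² = 5/6.
After stage 1 the state is |+y⟩; P(|-z⟩) = |⟨-z|+y⟩|² = 1/2.
After stage 2 the state is |-z⟩; P(|-x⟩) = |⟨-x|-z⟩|² = 1/2.
Joint probability = 5/6 × 1/2 × 1/2 = 0.208.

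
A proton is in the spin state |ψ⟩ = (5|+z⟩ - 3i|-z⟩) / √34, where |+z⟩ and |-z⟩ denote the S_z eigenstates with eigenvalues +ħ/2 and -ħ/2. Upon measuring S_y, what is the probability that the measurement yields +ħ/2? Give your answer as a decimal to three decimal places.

0.059

|+y⟩ = (|+z⟩ + i|-z⟩)/√2, so ⟨+y|ψ⟩ = (2) / (√2·√34).
P = |2|² / 68 = 4/68.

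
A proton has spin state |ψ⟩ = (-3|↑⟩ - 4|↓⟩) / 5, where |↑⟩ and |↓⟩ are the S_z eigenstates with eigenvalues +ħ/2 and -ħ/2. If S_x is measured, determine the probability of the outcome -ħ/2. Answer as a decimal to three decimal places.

0.020

|-x⟩ = (|↑⟩ - |↓⟩)/√2, so ⟨-x|ψ⟩ = (1) / (√2·5).
P = |1|² / 50 = 1/50.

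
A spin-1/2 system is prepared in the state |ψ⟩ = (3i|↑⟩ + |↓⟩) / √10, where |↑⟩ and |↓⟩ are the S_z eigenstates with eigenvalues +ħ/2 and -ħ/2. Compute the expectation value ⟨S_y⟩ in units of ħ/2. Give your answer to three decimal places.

-0.600

⟨σ_y⟩ = 2 Im(a* b)/(|a|²+|b|²) with a = 3i, b = 1.
a* b = -3i, so ⟨σ_y⟩ = -6/10.
⟨S_y⟩ = (ħ/2)·⟨σ_y⟩.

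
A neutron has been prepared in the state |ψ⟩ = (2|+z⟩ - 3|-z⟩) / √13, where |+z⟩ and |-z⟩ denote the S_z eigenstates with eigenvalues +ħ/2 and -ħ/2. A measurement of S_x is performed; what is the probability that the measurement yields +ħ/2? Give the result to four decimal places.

0.0385

|+x⟩ = (|+z⟩ + |-z⟩)/√2, so ⟨+x|ψ⟩ = (-1) / (√2·√13).
P = |-1|² / 26 = 1/26.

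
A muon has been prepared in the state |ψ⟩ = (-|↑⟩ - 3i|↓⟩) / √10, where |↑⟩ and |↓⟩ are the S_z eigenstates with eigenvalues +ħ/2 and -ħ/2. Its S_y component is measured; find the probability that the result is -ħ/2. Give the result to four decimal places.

|-y⟩ = (|↑⟩ - i|↓⟩)/√2, so ⟨-y|ψ⟩ = (2) / (√2·√10).
P = |2|² / 20 = 4/20.

0.2000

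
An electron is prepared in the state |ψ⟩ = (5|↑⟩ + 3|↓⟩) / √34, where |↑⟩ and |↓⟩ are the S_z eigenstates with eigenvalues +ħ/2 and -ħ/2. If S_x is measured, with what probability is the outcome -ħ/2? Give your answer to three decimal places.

0.059

|-x⟩ = (|↑⟩ - |↓⟩)/√2, so ⟨-x|ψ⟩ = (2) / (√2·√34).
P = |2|² / 68 = 4/68.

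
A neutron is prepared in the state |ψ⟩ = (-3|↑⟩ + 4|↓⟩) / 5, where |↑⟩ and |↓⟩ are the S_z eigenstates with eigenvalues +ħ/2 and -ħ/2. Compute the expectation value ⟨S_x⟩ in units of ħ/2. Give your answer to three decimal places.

⟨σ_x⟩ = 2 Re(a* b)/(|a|²+|b|²) with a = -3, b = 4.
a* b = -12, so ⟨σ_x⟩ = -24/25.
⟨S_x⟩ = (ħ/2)·⟨σ_x⟩.

-0.960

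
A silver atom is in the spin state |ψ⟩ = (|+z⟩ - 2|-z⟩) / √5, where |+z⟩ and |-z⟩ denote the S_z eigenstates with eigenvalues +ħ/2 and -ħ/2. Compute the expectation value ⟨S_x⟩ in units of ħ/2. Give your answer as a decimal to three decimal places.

-0.800

⟨σ_x⟩ = 2 Re(a* b)/(|a|²+|b|²) with a = 1, b = -2.
a* b = -2, so ⟨σ_x⟩ = -4/5.
⟨S_x⟩ = (ħ/2)·⟨σ_x⟩.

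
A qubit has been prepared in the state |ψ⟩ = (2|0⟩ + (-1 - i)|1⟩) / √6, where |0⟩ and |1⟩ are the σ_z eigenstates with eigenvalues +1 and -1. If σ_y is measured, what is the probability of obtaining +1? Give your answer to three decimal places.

|+y⟩ = (|0⟩ + i|1⟩)/√2, so ⟨+y|ψ⟩ = (1 + i) / (√2·√6).
P = |1 + i|² / 12 = 2/12.

0.167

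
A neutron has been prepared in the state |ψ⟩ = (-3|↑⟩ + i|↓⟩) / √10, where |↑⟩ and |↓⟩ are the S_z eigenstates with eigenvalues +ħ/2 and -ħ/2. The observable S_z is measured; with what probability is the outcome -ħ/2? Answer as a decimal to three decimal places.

0.100

The -ħ/2 outcome corresponds to |↓⟩. Its amplitude in |ψ⟩ is i/√10.
P = |i|² / 10 = 1/10.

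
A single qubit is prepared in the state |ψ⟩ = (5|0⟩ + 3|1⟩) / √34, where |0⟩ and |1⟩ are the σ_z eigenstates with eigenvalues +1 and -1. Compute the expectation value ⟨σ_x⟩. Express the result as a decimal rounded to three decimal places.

⟨σ_x⟩ = 2 Re(a* b)/(|a|²+|b|²) with a = 5, b = 3.
a* b = 15, so ⟨σ_x⟩ = 30/34.

0.882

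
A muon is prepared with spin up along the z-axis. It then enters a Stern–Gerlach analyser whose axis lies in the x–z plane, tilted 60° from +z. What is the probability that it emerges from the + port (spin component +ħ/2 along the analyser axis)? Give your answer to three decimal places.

For spin-½, the probability of finding spin-up along an axis at angle θ to the initial spin direction is cos²(θ/2); spin-down is sin²(θ/2).
θ = 60°, so P = cos²(30°) ≈ 0.750.

0.750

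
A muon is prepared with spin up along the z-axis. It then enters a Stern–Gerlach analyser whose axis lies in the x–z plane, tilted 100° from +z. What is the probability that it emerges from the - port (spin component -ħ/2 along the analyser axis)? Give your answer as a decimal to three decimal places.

For spin-½, the probability of finding spin-up along an axis at angle θ to the initial spin direction is cos²(θ/2); spin-down is sin²(θ/2).
θ = 100°, so P = sin²(50°) ≈ 0.587.

0.587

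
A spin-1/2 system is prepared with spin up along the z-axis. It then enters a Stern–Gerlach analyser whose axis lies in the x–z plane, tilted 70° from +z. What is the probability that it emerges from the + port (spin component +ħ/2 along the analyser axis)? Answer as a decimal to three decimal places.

0.671

For spin-½, the probability of finding spin-up along an axis at angle θ to the initial spin direction is cos²(θ/2); spin-down is sin²(θ/2).
θ = 70°, so P = cos²(35°) ≈ 0.671.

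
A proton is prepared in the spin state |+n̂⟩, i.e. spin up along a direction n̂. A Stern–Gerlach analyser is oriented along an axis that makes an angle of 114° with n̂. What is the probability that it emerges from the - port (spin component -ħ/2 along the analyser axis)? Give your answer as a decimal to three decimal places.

0.703

For spin-½, the probability of finding spin-up along an axis at angle θ to the initial spin direction is cos²(θ/2); spin-down is sin²(θ/2).
θ = 114°, so P = sin²(57°) ≈ 0.703.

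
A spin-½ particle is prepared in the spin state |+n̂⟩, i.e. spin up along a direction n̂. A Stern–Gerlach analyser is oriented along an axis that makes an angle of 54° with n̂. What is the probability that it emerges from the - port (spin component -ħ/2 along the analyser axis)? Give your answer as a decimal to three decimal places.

For spin-½, the probability of finding spin-up along an axis at angle θ to the initial spin direction is cos²(θ/2); spin-down is sin²(θ/2).
θ = 54°, so P = sin²(27°) ≈ 0.206.

0.206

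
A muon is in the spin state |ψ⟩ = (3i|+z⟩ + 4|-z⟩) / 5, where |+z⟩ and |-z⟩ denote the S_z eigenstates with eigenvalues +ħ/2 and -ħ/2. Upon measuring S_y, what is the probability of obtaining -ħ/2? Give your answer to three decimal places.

|-y⟩ = (|+z⟩ - i|-z⟩)/√2, so ⟨-y|ψ⟩ = (7i) / (√2·5).
P = |7i|² / 50 = 49/50.

0.980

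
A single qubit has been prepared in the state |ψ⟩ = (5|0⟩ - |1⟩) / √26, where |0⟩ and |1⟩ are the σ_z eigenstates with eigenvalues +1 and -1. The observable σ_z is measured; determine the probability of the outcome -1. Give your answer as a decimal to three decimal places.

0.038

The -1 outcome corresponds to |1⟩. Its amplitude in |ψ⟩ is -1/√26.
P = |-1|² / 26 = 1/26.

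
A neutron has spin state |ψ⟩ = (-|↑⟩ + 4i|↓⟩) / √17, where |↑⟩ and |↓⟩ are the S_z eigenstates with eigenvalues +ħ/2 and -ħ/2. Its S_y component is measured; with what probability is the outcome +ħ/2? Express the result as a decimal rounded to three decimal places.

0.265

|+y⟩ = (|↑⟩ + i|↓⟩)/√2, so ⟨+y|ψ⟩ = (3) / (√2·√17).
P = |3|² / 34 = 9/34.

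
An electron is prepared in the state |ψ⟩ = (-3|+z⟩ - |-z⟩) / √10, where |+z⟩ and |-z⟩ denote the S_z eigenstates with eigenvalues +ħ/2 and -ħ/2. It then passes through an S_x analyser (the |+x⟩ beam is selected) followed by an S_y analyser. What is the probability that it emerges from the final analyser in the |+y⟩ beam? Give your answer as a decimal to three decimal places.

First analyser (S_x): P(|+x⟩) = |⟨+x|ψ⟩|² = 16/20.
After stage 1 the state is |+x⟩; P(|+y⟩) = |⟨+y|+x⟩|² = 1/2.
Joint probability = 16/20 × 1/2 = 0.400.

0.400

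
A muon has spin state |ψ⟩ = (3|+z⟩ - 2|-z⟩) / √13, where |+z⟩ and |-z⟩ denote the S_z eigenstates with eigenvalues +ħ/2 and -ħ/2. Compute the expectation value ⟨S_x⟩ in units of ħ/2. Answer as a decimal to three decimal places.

⟨σ_x⟩ = 2 Re(a* b)/(|a|²+|b|²) with a = 3, b = -2.
a* b = -6, so ⟨σ_x⟩ = -12/13.
⟨S_x⟩ = (ħ/2)·⟨σ_x⟩.

-0.923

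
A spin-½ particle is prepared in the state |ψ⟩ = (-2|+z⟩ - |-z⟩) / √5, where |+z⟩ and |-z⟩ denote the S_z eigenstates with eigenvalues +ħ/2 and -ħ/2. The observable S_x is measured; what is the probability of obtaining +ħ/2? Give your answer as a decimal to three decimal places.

|+x⟩ = (|+z⟩ + |-z⟩)/√2, so ⟨+x|ψ⟩ = (-3) / (√2·√5).
P = |-3|² / 10 = 9/10.

0.900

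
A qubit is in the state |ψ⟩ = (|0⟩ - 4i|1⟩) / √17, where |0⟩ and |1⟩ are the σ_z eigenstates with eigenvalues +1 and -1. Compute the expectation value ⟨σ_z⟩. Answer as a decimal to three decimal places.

-0.882

⟨σ_z⟩ = |a|² - |b|² divided by |a|²+|b|², with a, b the |0⟩, |1⟩ amplitudes.
= (1 - 16)/17 = -15/17.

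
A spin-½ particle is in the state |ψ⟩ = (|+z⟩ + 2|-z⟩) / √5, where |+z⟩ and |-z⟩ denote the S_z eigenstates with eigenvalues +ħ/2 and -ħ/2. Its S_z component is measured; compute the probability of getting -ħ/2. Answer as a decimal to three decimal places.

0.800

The -ħ/2 outcome corresponds to |-z⟩. Its amplitude in |ψ⟩ is 2/√5.
P = |2|² / 5 = 4/5.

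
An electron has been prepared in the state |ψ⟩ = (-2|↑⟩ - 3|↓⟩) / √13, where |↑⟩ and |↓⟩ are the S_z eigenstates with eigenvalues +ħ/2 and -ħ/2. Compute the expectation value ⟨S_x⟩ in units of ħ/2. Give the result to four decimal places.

0.9231

⟨σ_x⟩ = 2 Re(a* b)/(|a|²+|b|²) with a = -2, b = -3.
a* b = 6, so ⟨σ_x⟩ = 12/13.
⟨S_x⟩ = (ħ/2)·⟨σ_x⟩.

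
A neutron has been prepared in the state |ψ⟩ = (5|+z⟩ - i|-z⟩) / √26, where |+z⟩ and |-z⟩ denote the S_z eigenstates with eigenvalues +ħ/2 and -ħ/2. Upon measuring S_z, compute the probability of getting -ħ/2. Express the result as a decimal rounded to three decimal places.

0.038

The -ħ/2 outcome corresponds to |-z⟩. Its amplitude in |ψ⟩ is -i/√26.
P = |-i|² / 26 = 1/26.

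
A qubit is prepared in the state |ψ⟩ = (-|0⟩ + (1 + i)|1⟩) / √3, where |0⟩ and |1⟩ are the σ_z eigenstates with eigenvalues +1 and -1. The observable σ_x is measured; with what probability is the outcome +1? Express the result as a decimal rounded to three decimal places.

0.167

|+x⟩ = (|0⟩ + |1⟩)/√2, so ⟨+x|ψ⟩ = (i) / (√2·√3).
P = |i|² / 6 = 1/6.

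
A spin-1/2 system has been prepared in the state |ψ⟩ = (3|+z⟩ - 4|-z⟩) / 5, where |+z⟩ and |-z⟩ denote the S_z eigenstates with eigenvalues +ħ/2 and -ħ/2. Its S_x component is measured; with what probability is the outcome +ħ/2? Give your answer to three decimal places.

0.020

|+x⟩ = (|+z⟩ + |-z⟩)/√2, so ⟨+x|ψ⟩ = (-1) / (√2·5).
P = |-1|² / 50 = 1/50.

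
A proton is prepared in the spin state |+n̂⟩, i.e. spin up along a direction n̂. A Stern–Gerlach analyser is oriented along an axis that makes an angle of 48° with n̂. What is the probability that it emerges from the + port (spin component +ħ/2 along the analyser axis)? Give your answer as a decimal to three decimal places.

For spin-½, the probability of finding spin-up along an axis at angle θ to the initial spin direction is cos²(θ/2); spin-down is sin²(θ/2).
θ = 48°, so P = cos²(24°) ≈ 0.835.

0.835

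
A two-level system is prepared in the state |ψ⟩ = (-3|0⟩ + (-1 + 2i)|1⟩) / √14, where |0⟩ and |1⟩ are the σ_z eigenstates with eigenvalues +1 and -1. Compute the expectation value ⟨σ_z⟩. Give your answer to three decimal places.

0.286

⟨σ_z⟩ = |a|² - |b|² divided by |a|²+|b|², with a, b the |0⟩, |1⟩ amplitudes.
= (9 - 5)/14 = 4/14.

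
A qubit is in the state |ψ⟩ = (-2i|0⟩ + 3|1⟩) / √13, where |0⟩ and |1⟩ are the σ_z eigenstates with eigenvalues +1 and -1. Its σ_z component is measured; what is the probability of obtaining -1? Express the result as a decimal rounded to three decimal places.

0.692

The -1 outcome corresponds to |1⟩. Its amplitude in |ψ⟩ is 3/√13.
P = |3|² / 13 = 9/13.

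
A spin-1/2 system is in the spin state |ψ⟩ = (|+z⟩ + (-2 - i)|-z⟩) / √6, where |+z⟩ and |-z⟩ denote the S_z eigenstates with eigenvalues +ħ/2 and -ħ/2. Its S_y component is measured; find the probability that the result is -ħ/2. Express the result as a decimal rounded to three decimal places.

|-y⟩ = (|+z⟩ - i|-z⟩)/√2, so ⟨-y|ψ⟩ = (2 - 2i) / (√2·√6).
P = |2 - 2i|² / 12 = 8/12.

0.667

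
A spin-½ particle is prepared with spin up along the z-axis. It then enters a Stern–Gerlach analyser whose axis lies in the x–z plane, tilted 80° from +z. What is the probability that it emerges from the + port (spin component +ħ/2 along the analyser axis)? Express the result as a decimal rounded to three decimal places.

0.587

For spin-½, the probability of finding spin-up along an axis at angle θ to the initial spin direction is cos²(θ/2); spin-down is sin²(θ/2).
θ = 80°, so P = cos²(40°) ≈ 0.587.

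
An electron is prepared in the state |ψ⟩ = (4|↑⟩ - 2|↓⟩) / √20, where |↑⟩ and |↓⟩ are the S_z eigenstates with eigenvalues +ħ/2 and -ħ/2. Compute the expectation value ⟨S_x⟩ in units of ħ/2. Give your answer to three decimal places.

⟨σ_x⟩ = 2 Re(a* b)/(|a|²+|b|²) with a = 4, b = -2.
a* b = -8, so ⟨σ_x⟩ = -16/20.
⟨S_x⟩ = (ħ/2)·⟨σ_x⟩.

-0.800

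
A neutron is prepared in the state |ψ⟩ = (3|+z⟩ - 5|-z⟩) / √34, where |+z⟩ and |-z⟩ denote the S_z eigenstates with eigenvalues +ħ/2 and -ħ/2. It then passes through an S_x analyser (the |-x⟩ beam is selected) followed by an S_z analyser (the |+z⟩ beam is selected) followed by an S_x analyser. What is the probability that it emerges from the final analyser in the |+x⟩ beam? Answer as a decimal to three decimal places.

First analyser (S_x): P(|-x⟩) = |⟨-x|ψ⟩|² = 64/68.
After stage 1 the state is |-x⟩; P(|+z⟩) = |⟨+z|-x⟩|² = 1/2.
After stage 2 the state is |+z⟩; P(|+x⟩) = |⟨+x|+z⟩|² = 1/2.
Joint probability = 64/68 × 1/2 × 1/2 = 0.235.

0.235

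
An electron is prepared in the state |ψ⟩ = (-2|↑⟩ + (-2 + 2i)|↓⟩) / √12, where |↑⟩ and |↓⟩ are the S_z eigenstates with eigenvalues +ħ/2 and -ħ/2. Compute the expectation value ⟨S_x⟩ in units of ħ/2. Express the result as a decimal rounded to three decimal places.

⟨σ_x⟩ = 2 Re(a* b)/(|a|²+|b|²) with a = -2, b = (-2 + 2i).
a* b = (4 - 4i), so ⟨σ_x⟩ = 8/12.
⟨S_x⟩ = (ħ/2)·⟨σ_x⟩.

0.667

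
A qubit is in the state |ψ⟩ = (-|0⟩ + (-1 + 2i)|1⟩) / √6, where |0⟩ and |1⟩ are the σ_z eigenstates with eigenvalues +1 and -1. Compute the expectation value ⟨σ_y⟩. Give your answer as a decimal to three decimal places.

-0.667

⟨σ_y⟩ = 2 Im(a* b)/(|a|²+|b|²) with a = -1, b = (-1 + 2i).
a* b = (1 - 2i), so ⟨σ_y⟩ = -4/6.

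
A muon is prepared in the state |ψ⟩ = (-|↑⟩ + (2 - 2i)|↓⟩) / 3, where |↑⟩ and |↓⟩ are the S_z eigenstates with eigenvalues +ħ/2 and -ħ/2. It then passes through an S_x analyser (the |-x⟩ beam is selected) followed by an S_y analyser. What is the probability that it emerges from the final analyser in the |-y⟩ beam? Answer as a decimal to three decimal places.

First analyser (S_x): P(|-x⟩) = |⟨-x|ψ⟩|² = 13/18.
After stage 1 the state is |-x⟩; P(|-y⟩) = |⟨-y|-x⟩|² = 1/2.
Joint probability = 13/18 × 1/2 = 0.361.

0.361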